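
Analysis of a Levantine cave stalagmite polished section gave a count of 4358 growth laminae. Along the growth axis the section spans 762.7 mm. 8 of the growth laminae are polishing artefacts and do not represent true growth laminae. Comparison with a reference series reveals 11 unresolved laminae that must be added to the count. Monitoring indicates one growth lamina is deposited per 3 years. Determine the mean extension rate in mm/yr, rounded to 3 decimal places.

0.058 mm/yr

Adjusted count: 4358 − 8 + 11 = 4361 growth laminae.
4361 growth laminae at 3 years each span 4361 × 3 = 13083 years.
762.7 mm over 13083 years gives 762.7 / 13083 ≈ 0.058 mm/yr.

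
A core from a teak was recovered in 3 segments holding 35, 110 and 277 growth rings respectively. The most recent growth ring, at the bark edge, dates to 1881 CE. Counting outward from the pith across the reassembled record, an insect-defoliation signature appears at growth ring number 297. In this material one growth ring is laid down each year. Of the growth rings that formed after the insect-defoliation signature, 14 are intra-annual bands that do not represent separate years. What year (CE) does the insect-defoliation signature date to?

1770 CE

Total growth rings = 35 + 110 + 277 = 422.
The insect-defoliation signature sits at growth ring 297 from the pith, so 422 − 297 = 125 growth rings formed after it.
125 − 14 false = 111 true growth rings after the insect-defoliation signature.
1881 − 111 = 1770 CE.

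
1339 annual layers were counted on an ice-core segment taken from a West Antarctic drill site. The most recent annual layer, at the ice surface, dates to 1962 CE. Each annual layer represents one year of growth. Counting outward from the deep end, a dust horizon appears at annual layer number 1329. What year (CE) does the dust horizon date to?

Between annual layer 1329 and the ice surface there are 1339 − 1329 = 10 annual layers.
The annual layer at the ice surface is 1962 CE, so the dust horizon dates to 1962 − 10 = 1952 CE.

1952 CE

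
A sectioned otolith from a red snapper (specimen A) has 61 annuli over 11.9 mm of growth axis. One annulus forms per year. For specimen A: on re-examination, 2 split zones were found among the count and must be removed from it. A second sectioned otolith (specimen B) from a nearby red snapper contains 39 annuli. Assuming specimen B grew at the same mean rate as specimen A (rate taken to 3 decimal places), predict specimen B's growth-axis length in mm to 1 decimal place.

Specimen A: true annulus count = 61 − 2 = 59.
A: Extension rate ≈ 11.9 / 59 = 0.202 mm/yr.
B's length ≈ 0.202 × 39 = 7.9 mm.

7.9 mm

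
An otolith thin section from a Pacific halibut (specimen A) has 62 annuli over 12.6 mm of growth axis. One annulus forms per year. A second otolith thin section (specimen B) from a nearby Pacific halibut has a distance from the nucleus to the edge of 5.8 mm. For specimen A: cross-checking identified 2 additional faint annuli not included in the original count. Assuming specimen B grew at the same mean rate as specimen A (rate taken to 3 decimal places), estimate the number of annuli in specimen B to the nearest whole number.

29 annuli

Specimen A: adjusted count: 62 + 2 = 64 annuli.
A: Extension rate ≈ 12.6 / 64 = 0.197 mm/year.
For B, 5.8 / 0.197 = 29.44 years ≈ 29 annuli.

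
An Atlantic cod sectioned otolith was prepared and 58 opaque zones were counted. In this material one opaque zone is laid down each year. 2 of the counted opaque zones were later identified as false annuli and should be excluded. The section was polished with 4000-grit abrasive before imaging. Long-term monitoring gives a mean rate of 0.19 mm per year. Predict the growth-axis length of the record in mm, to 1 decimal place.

10.6 mm

Adjusted count: 58 − 2 = 56 opaque zones.
56 years at 0.19 mm/year gives 0.19 × 56 = 10.6 mm.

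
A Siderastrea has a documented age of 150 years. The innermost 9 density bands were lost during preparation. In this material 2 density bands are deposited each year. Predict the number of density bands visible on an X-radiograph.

With 2 density bands per year, 150 years would produce 150 × 2 = 300 density bands.
Less the 9 uncaptured density bands: 300 − 9 = 291.

291 density bands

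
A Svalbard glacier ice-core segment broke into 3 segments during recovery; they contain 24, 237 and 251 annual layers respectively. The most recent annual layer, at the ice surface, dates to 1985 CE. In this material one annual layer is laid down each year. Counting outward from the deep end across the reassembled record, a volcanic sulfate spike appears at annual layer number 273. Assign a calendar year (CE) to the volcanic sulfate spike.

1746 CE

Total annual layers = 24 + 237 + 251 = 512.
Between annual layer 273 and the ice surface there are 512 − 273 = 239 annual layers.
1985 − 239 = 1746 CE.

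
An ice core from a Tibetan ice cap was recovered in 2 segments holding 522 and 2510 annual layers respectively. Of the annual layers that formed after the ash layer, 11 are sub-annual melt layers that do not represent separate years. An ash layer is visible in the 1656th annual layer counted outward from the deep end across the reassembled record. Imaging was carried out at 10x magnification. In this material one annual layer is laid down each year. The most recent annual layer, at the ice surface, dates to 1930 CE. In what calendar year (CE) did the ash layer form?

Total annual layers = 522 + 2510 = 3032.
3032 − 1656 = 1376 annual layers lie beyond the ash layer toward the ice surface.
Removing the 11 false annual layers leaves 1376 − 11 = 1365 true annual layers beyond the ash layer.
The annual layer at the ice surface is 1930 CE, so the ash layer dates to 1930 − 1365 = 565 CE.

565 CE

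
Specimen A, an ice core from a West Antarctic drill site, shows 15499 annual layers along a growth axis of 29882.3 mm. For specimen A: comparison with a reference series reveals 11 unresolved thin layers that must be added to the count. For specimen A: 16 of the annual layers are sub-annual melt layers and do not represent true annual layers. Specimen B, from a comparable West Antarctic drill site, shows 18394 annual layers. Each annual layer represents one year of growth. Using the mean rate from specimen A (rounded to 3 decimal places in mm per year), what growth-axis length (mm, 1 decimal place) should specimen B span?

Specimen A: adjusted count: 15499 − 16 + 11 = 15494 annual layers.
A: 29882.3 mm over 15494 years gives 29882.3 / 15494 ≈ 1.929 mm/yr.
B's length ≈ 1.929 × 18394 = 35482.0 mm.

35482.0 mm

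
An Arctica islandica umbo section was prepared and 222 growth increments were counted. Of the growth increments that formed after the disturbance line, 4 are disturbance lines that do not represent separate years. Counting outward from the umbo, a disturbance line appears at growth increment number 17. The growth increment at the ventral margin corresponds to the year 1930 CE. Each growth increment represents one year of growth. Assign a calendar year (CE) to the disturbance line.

Between growth increment 17 and the ventral margin there are 222 − 17 = 205 growth increments.
Removing the 4 false growth increments leaves 205 − 4 = 201 true growth increments beyond the disturbance line.
The growth increment at the ventral margin is 1930 CE, so the disturbance line dates to 1930 − 201 = 1729 CE.

1729 CE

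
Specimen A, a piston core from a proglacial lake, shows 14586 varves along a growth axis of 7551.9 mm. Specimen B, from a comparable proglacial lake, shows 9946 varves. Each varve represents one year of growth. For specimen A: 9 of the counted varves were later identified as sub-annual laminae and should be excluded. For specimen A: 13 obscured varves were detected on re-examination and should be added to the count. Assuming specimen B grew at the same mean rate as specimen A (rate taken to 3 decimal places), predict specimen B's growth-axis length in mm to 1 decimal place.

5152.0 mm

Specimen A: adjusted count: 14586 − 9 + 13 = 14590 varves.
A: Extension rate ≈ 7551.9 / 14590 = 0.518 mm/year.
B's length ≈ 0.518 × 9946 = 5152.0 mm.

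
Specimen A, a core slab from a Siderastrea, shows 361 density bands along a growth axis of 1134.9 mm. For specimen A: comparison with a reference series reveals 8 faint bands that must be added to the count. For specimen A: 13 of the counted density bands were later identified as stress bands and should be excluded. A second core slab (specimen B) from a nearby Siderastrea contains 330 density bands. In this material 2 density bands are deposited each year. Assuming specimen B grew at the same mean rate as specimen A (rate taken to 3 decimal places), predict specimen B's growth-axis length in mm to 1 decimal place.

Specimen A: true density band count = 361 − 13 + 8 = 356.
Specimen A: 356 density bands at 2 per year is 356 / 2 = 178 years.
A: 1134.9 mm over 178 years gives 1134.9 / 178 ≈ 6.376 mm/yr.
Specimen B: 330 density bands at 2 per year is 330 / 2 = 165 years. Length of B = 6.376 × 165 = 1052.0 mm.

1052.0 mm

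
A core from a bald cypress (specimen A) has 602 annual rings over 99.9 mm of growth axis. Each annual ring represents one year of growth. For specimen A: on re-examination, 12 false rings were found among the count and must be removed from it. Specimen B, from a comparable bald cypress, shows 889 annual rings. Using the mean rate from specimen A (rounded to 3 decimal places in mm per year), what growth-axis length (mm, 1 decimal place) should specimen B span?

150.2 mm

Specimen A: after corrections the count is 602 − 12 = 590 annual rings.
A: 99.9 mm over 590 years gives 99.9 / 590 ≈ 0.169 mm per year.
B's length ≈ 0.169 × 889 = 150.2 mm.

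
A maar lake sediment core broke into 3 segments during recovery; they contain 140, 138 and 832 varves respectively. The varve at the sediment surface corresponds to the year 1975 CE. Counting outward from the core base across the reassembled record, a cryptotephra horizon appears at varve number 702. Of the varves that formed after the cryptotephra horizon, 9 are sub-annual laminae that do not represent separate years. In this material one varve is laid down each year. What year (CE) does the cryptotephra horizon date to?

1576 CE

Total varves = 140 + 138 + 832 = 1110.
1110 − 702 = 408 varves lie beyond the cryptotephra horizon toward the sediment surface.
408 − 9 false = 399 true varves after the cryptotephra horizon.
The varve at the sediment surface is 1975 CE, so the cryptotephra horizon dates to 1975 − 399 = 1576 CE.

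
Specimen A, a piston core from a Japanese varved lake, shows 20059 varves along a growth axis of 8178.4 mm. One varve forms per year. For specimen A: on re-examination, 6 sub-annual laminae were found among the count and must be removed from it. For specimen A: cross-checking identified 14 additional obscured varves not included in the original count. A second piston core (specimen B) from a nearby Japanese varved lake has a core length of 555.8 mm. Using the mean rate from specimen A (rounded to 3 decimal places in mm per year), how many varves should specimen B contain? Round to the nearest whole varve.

1362 varves

Specimen A: adjusted count: 20059 − 6 + 14 = 20067 varves.
A: Extension rate ≈ 8178.4 / 20067 = 0.408 mm/yr.
For B, 555.8 / 0.408 = 1362.25 years ≈ 1362 varves.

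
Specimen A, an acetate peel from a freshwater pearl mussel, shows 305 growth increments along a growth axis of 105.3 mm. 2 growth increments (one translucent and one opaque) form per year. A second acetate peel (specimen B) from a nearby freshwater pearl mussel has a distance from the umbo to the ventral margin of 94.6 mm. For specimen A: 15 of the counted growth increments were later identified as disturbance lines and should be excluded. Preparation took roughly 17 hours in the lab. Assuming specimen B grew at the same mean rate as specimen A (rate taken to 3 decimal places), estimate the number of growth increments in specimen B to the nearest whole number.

261 growth increments

Specimen A: adjusted count: 305 − 15 = 290 growth increments.
Specimen A: 290 growth increments at 2 per year is 290 / 2 = 145 years.
A: Extension rate ≈ 105.3 / 145 = 0.726 mm/year.
B spans 94.6 / 0.726 = 130.30 years; at 2 growth increments per year that is 130.30 × 2 ≈ 261 growth increments.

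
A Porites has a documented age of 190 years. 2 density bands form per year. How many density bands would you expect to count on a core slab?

With 2 density bands per year, 190 years would produce 190 × 2 = 380 density bands.
So 380 density bands should be present.

380 density bands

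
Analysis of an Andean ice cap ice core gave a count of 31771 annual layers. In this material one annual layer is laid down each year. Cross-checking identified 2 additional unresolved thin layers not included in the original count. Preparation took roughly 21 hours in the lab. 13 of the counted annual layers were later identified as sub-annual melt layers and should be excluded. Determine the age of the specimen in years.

Correcting the raw count gives 31771 − 13 + 2 = 31760 true annual layers.
At one annual layer per year, that is 31760 years.

31760 years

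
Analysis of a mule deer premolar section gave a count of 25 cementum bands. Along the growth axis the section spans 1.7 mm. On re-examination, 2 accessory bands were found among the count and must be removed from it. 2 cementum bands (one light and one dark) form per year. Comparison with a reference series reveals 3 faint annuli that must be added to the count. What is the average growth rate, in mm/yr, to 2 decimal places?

0.13 mm/yr

After corrections the count is 25 − 2 + 3 = 26 cementum bands.
26 cementum bands at 2 per year is 26 / 2 = 13 years.
Extension rate ≈ 1.7 / 13 = 0.13 mm/yr.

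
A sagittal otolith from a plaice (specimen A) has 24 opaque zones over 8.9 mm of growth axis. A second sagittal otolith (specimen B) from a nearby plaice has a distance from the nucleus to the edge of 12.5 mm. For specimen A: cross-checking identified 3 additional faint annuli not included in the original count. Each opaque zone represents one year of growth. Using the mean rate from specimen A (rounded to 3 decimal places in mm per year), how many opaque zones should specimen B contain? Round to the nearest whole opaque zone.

Specimen A: adjusted count: 24 + 3 = 27 opaque zones.
A: 8.9 mm over 27 years gives 8.9 / 27 ≈ 0.330 mm/year.
For B, 12.5 / 0.330 = 37.88 years ≈ 38 opaque zones.

38 opaque zones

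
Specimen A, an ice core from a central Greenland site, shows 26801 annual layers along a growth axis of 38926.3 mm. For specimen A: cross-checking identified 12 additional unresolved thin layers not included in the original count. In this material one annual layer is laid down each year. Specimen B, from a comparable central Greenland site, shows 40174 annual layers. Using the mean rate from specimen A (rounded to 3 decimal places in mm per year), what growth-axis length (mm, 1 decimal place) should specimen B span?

58332.6 mm

Specimen A: true annual layer count = 26801 + 12 = 26813.
A: Mean rate = 38926.3 mm / 26813 years ≈ 1.452 mm/year.
For B, 1.452 mm/year × 40174 years = 58332.6 mm.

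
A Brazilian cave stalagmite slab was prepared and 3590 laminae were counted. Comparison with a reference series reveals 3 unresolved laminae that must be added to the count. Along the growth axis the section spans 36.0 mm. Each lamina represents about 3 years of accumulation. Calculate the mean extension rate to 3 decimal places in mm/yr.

0.003 mm/yr

After corrections the count is 3590 + 3 = 3593 laminae.
Multiplying by 3 years per lamina: 3593 × 3 = 10779 years.
Mean rate = 36.0 mm / 10779 years ≈ 0.003 mm/yr.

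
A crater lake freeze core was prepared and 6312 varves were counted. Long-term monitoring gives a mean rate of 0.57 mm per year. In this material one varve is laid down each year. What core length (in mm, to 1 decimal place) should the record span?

The record spans 6312 years at 0.57 mm per year.
6312 years at 0.57 mm/year gives 0.57 × 6312 = 3597.8 mm.

3597.8 mm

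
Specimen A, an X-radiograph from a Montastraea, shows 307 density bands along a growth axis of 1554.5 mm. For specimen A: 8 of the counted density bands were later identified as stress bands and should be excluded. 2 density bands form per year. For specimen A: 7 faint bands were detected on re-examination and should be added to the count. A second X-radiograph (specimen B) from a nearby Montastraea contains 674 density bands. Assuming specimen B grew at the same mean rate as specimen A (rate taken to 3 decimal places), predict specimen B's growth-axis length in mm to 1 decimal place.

3423.9 mm

Specimen A: after corrections the count is 307 − 8 + 7 = 306 density bands.
Specimen A: 306 density bands at 2 per year is 306 / 2 = 153 years.
A: Extension rate ≈ 1554.5 / 153 = 10.160 mm/year.
Specimen B: dividing by 2 density bands per year: 674 / 2 = 337 years. For B, 10.160 mm/year × 337 years = 3423.9 mm.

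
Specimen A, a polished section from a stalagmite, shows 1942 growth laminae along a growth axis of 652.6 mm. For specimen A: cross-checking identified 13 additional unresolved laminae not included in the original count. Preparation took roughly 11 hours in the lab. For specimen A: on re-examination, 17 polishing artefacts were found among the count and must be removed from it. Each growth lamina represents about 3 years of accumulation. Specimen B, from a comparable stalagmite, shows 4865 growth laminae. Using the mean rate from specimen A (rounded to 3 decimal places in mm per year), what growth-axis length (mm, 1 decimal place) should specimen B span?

Specimen A: correcting the raw count gives 1942 − 17 + 13 = 1938 true growth laminae.
Specimen A: 1938 growth laminae at 3 years each span 1938 × 3 = 5814 years.
A: 652.6 mm over 5814 years gives 652.6 / 5814 ≈ 0.112 mm/yr.
Specimen B: 4865 growth laminae at 3 years each span 4865 × 3 = 14595 years. B's length ≈ 0.112 × 14595 = 1634.6 mm.

1634.6 mm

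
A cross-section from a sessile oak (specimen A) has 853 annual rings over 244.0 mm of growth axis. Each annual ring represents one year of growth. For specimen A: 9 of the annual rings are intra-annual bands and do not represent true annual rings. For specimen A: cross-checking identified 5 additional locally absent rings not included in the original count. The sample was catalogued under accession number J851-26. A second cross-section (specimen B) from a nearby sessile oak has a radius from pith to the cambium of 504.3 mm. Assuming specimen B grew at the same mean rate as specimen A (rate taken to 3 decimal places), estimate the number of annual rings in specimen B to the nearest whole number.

Specimen A: correcting the raw count gives 853 − 9 + 5 = 849 true annual rings.
A: 244.0 mm over 849 years gives 244.0 / 849 ≈ 0.287 mm/yr.
B spans 504.3 / 0.287 = 1757.14 years ≈ 1757 annual rings.

1757 annual rings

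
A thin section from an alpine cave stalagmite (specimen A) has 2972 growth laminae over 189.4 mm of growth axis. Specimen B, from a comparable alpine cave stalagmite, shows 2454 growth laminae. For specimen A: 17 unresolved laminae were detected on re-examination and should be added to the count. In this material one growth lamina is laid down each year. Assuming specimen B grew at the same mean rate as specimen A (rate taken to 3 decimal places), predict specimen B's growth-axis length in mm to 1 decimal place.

Specimen A: true growth lamina count = 2972 + 17 = 2989.
A: Mean rate = 189.4 mm / 2989 years ≈ 0.063 mm per year.
For B, 0.063 mm/year × 2454 years = 154.6 mm.

154.6 mm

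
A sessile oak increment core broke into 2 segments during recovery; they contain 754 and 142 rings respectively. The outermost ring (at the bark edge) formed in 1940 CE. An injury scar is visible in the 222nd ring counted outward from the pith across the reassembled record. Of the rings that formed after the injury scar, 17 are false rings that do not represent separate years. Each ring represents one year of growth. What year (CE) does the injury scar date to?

1283 CE

Total rings = 754 + 142 = 896.
896 − 222 = 674 rings lie beyond the injury scar toward the bark edge.
Removing the 17 false rings leaves 674 − 17 = 657 true rings beyond the injury scar.
Counting back 657 years from 1940 CE places the injury scar in 1940 − 657 = 1283 CE.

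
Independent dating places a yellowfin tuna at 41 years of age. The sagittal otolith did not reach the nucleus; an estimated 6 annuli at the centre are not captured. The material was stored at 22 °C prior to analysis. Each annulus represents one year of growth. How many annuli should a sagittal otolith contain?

35 annuli

Expected annuli over 41 years: 41.
Subtracting the 6 annuli not captured gives 41 − 6 = 35 annuli in the record.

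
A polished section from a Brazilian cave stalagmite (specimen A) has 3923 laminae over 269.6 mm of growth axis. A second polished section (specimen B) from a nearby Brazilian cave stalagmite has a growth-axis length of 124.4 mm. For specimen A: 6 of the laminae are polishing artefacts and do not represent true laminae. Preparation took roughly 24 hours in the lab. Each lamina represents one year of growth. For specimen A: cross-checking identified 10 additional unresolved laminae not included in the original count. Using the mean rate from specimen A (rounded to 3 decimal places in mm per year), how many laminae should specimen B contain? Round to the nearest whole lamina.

Specimen A: true lamina count = 3923 − 6 + 10 = 3927.
A: 269.6 mm over 3927 years gives 269.6 / 3927 ≈ 0.069 mm/yr.
Specimen B: 124.4 mm / 0.069 mm per year = 1802.90 years ≈ 1803 laminae.

1803 laminae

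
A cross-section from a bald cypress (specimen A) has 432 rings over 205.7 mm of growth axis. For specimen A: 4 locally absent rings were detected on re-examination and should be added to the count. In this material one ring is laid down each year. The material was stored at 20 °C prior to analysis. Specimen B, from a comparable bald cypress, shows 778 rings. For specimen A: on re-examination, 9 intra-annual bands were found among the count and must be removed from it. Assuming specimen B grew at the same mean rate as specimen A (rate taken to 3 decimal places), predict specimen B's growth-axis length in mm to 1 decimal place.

Specimen A: correcting the raw count gives 432 − 9 + 4 = 427 true rings.
A: 205.7 mm over 427 years gives 205.7 / 427 ≈ 0.482 mm/yr.
Length of B = 0.482 × 778 = 375.0 mm.

375.0 mm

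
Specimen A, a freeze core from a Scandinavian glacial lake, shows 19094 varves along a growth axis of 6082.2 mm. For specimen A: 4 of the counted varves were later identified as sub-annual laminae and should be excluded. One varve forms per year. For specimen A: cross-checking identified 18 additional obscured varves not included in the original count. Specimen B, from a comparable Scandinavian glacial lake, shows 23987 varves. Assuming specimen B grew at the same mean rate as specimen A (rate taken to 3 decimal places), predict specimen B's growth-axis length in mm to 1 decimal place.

Specimen A: correcting the raw count gives 19094 − 4 + 18 = 19108 true varves.
A: Extension rate ≈ 6082.2 / 19108 = 0.318 mm/year.
Length of B = 0.318 × 23987 = 7627.9 mm.

7627.9 mm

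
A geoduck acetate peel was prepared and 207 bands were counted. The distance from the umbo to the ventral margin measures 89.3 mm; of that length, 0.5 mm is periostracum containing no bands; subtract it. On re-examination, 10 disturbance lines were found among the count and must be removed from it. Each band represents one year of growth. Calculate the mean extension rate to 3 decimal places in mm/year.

Adjusted count: 207 − 10 = 197 bands.
The growth record spans 89.3 − 0.5 = 88.8 mm.
88.8 mm over 197 years gives 88.8 / 197 ≈ 0.451 mm/year.

0.451 mm/year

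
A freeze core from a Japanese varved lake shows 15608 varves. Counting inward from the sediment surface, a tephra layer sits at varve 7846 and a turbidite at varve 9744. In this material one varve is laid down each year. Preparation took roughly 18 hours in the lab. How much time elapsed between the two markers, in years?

The two markers are separated by 9744 − 7846 = 1898 varves.
At one varve per year, 1898 years elapsed between them.

1898 years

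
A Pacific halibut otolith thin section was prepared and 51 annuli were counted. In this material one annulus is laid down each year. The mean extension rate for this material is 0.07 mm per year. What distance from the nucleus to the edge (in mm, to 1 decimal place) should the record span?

3.6 mm

51 years of growth are recorded.
Predicted length = 0.07 mm/year × 51 years = 3.6 mm.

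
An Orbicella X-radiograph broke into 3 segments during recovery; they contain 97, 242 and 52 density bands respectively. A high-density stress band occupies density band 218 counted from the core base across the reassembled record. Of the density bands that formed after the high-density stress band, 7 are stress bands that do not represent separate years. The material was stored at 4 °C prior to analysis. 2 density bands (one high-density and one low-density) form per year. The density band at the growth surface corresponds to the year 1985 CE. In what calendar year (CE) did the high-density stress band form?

Total density bands = 97 + 242 + 52 = 391.
The high-density stress band sits at density band 218 from the core base, so 391 − 218 = 173 density bands formed after it.
173 − 7 false = 166 true density bands after the high-density stress band.
With 2 density bands per year, 166 / 2 = 83 years.
Counting back 83 years from 1985 CE places the high-density stress band in 1985 − 83 = 1902 CE.

1902 CE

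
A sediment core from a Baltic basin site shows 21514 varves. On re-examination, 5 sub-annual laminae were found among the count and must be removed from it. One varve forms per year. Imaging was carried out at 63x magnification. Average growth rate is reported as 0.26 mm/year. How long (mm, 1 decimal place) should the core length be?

True varve count = 21514 − 5 = 21509.
Predicted length = 0.26 mm/year × 21509 years = 5592.3 mm.

5592.3 mm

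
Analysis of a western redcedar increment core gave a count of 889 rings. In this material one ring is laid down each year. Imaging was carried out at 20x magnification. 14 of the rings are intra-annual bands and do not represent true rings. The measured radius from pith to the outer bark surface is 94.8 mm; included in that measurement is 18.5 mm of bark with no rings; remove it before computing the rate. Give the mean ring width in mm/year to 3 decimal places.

True ring count = 889 − 14 = 875.
Net length = 94.8 − 18.5 = 76.3 mm.
76.3 mm over 875 years gives 76.3 / 875 ≈ 0.087 mm/year.

0.087 mm/year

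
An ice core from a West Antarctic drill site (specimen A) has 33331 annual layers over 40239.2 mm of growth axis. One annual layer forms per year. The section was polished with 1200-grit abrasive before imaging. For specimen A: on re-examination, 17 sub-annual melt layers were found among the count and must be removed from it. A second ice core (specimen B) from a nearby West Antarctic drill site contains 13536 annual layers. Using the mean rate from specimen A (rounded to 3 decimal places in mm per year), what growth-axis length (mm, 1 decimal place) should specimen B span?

Specimen A: true annual layer count = 33331 − 17 = 33314.
A: Extension rate ≈ 40239.2 / 33314 = 1.208 mm per year.
B's length ≈ 1.208 × 13536 = 16351.5 mm.

16351.5 mm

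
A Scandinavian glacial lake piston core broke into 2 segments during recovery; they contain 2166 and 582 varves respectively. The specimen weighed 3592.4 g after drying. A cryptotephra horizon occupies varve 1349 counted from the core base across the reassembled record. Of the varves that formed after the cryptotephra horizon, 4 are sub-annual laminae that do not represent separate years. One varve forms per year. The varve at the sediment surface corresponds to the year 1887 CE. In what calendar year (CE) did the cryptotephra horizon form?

Total varves = 2166 + 582 = 2748.
2748 − 1349 = 1399 varves lie beyond the cryptotephra horizon toward the sediment surface.
Excluding 4 false varves: 1399 − 4 = 1395.
Counting back 1395 years from 1887 CE places the cryptotephra horizon in 1887 − 1395 = 492 CE.

492 CE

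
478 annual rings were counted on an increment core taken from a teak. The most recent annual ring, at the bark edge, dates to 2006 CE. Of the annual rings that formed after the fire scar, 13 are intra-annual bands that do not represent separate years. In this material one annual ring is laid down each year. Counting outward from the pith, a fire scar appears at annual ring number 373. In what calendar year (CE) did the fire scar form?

1914 CE

The fire scar sits at annual ring 373 from the pith, so 478 − 373 = 105 annual rings formed after it.
Excluding 13 false annual rings: 105 − 13 = 92.
Counting back 92 years from 2006 CE places the fire scar in 2006 − 92 = 1914 CE.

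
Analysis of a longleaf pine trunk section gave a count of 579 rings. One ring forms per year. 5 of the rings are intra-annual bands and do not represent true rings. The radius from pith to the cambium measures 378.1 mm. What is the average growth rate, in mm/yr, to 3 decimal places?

0.659 mm/yr

Correcting the raw count gives 579 − 5 = 574 true rings.
Mean rate = 378.1 mm / 574 years ≈ 0.659 mm/yr.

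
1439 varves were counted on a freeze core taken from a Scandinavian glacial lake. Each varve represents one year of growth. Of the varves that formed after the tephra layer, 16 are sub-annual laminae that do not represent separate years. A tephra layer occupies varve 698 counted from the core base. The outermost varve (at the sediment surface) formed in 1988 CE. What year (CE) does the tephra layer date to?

1263 CE

1439 − 698 = 741 varves lie beyond the tephra layer toward the sediment surface.
Excluding 16 false varves: 741 − 16 = 725.
Counting back 725 years from 1988 CE places the tephra layer in 1988 − 725 = 1263 CE.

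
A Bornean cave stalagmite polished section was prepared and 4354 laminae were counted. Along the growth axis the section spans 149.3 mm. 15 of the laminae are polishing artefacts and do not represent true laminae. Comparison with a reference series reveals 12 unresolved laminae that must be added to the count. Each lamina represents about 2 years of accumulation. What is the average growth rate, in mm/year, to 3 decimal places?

Correcting the raw count gives 4354 − 15 + 12 = 4351 true laminae.
Multiplying by 2 years per lamina: 4351 × 2 = 8702 years.
Mean rate = 149.3 mm / 8702 years ≈ 0.017 mm/year.

0.017 mm/year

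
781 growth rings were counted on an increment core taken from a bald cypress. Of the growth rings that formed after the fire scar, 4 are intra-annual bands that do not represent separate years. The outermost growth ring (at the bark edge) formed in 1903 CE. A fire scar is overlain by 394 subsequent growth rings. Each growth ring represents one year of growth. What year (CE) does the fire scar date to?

394 growth rings post-date the fire scar.
Removing the 4 false growth rings leaves 394 − 4 = 390 true growth rings beyond the fire scar.
The growth ring at the bark edge is 1903 CE, so the fire scar dates to 1903 − 390 = 1513 CE.

1513 CE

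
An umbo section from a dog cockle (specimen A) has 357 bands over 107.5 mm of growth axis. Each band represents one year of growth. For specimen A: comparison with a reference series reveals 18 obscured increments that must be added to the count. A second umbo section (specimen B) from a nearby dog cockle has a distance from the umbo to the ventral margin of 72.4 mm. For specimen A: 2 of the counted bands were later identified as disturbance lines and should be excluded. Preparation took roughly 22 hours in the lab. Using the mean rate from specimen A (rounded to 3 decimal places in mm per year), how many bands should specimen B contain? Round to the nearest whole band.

251 bands

Specimen A: true band count = 357 − 2 + 18 = 373.
A: Mean rate = 107.5 mm / 373 years ≈ 0.288 mm/yr.
For B, 72.4 / 0.288 = 251.39 years ≈ 251 bands.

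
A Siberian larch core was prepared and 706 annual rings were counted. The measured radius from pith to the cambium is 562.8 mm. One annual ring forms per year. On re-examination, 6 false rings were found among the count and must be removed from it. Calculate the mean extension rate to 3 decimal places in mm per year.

Correcting the raw count gives 706 − 6 = 700 true annual rings.
Mean rate = 562.8 mm / 700 years ≈ 0.804 mm per year.

0.804 mm per year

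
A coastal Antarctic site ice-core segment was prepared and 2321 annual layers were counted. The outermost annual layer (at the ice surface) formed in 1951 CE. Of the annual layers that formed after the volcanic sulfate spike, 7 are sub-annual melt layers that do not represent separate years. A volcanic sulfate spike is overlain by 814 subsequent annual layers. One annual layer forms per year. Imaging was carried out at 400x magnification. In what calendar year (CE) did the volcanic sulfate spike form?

1144 CE

814 annual layers formed after the volcanic sulfate spike.
Removing the 7 false annual layers leaves 814 − 7 = 807 true annual layers beyond the volcanic sulfate spike.
The annual layer at the ice surface is 1951 CE, so the volcanic sulfate spike dates to 1951 − 807 = 1144 CE.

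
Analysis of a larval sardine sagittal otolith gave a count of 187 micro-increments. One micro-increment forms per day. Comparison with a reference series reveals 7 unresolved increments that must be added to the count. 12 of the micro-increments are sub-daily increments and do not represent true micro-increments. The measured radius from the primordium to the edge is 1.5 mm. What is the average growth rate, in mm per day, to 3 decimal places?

After corrections the count is 187 − 12 + 7 = 182 micro-increments.
1.5 mm over 182 days gives 1.5 / 182 ≈ 0.008 mm per day.

0.008 mm per day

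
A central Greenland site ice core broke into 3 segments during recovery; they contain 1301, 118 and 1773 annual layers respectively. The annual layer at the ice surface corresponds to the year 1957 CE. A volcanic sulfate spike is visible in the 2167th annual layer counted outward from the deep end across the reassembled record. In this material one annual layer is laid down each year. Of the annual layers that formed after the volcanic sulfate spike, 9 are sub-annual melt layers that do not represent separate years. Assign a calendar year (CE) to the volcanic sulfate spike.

Total annual layers = 1301 + 118 + 1773 = 3192.
3192 − 2167 = 1025 annual layers lie beyond the volcanic sulfate spike toward the ice surface.
Removing the 9 false annual layers leaves 1025 − 9 = 1016 true annual layers beyond the volcanic sulfate spike.
The annual layer at the ice surface is 1957 CE, so the volcanic sulfate spike dates to 1957 − 1016 = 941 CE.

941 CE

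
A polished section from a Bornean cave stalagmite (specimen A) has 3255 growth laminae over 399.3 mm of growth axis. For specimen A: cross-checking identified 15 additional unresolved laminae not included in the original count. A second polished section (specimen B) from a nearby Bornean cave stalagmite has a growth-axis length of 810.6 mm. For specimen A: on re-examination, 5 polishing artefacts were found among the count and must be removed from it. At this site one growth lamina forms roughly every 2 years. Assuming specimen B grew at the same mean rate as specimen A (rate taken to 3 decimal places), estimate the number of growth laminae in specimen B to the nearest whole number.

Specimen A: after corrections the count is 3255 − 5 + 15 = 3265 growth laminae.
Specimen A: 3265 growth laminae at 2 years each span 3265 × 2 = 6530 years.
A: Extension rate ≈ 399.3 / 6530 = 0.061 mm per year.
Specimen B: 810.6 mm / 0.061 mm per year = 13288.52 years; at 2 years per growth lamina that is 13288.52 / 2 ≈ 6644 growth laminae.

6644 growth laminae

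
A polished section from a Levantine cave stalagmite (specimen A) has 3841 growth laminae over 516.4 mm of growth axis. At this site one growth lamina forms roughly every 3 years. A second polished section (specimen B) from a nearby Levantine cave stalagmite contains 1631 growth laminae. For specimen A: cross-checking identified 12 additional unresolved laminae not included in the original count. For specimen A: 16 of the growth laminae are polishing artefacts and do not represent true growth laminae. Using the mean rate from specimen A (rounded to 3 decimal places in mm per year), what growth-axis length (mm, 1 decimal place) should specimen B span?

220.2 mm

Specimen A: correcting the raw count gives 3841 − 16 + 12 = 3837 true growth laminae.
Specimen A: multiplying by 3 years per growth lamina: 3837 × 3 = 11511 years.
A: Mean rate = 516.4 mm / 11511 years ≈ 0.045 mm/yr.
Specimen B: 1631 growth laminae at 3 years each span 1631 × 3 = 4893 years. B's length ≈ 0.045 × 4893 = 220.2 mm.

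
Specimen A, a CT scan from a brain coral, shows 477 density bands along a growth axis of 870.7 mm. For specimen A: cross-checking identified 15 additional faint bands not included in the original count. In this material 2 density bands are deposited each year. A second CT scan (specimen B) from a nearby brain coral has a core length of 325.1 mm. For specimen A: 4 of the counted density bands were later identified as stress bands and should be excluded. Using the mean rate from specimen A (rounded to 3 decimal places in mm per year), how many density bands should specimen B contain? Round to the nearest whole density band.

182 density bands

Specimen A: true density band count = 477 − 4 + 15 = 488.
Specimen A: with 2 density bands per year, 488 / 2 = 244 years.
A: 870.7 mm over 244 years gives 870.7 / 244 ≈ 3.568 mm/yr.
Specimen B: 325.1 mm / 3.568 mm per year = 91.12 years; at 2 density bands per year that is 91.12 × 2 ≈ 182 density bands.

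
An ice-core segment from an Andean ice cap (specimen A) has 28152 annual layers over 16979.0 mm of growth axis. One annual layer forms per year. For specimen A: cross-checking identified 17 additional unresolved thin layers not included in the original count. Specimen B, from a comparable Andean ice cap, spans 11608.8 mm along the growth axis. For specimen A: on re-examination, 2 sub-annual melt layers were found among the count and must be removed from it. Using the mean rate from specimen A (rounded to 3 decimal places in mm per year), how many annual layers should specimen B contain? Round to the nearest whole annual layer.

19252 annual layers

Specimen A: after corrections the count is 28152 − 2 + 17 = 28167 annual layers.
A: 16979.0 mm over 28167 years gives 16979.0 / 28167 ≈ 0.603 mm/year.
For B, 11608.8 / 0.603 = 19251.74 years ≈ 19252 annual layers.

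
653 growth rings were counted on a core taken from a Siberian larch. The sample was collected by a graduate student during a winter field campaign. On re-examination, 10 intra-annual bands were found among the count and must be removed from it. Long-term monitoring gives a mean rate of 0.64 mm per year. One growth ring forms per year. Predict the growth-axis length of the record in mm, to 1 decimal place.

Adjusted count: 653 − 10 = 643 growth rings.
643 years at 0.64 mm/year gives 0.64 × 643 = 411.5 mm.

411.5 mm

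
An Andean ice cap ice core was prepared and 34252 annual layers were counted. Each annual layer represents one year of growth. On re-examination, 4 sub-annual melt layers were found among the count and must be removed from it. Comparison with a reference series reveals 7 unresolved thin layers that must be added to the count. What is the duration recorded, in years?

Correcting the raw count gives 34252 − 4 + 7 = 34255 true annual layers.
One annual layer per year makes the duration 34255 years.

34255 years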